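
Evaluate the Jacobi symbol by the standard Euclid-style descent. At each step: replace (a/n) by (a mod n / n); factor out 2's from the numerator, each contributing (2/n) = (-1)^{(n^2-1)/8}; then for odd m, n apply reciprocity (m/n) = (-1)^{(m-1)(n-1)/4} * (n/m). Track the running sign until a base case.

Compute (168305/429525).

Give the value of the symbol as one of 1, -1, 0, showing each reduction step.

0

reciprocity: (168305/429525) = +1·(429525/168305) since 168305 mod 4 = 1, 429525 mod 4 = 1; sign now +1
(429525/168305) = (92915/168305)   [reduce mod 168305]
reciprocity: (92915/168305) = +1·(168305/92915) since 92915 mod 4 = 3, 168305 mod 4 = 1; sign now +1
(168305/92915) = (75390/92915)   [reduce mod 92915]
75390 = 2^1·37695; (2/92915) = -1 since 92915 mod 8 = 3, so (75390/92915) = (-1)^1·(37695/92915); sign now -1
reciprocity: (37695/92915) = -1·(92915/37695) since 37695 mod 4 = 3, 92915 mod 4 = 3; sign now +1
(92915/37695) = (17525/37695)   [reduce mod 37695]
reciprocity: (17525/37695) = +1·(37695/17525) since 17525 mod 4 = 1, 37695 mod 4 = 3; sign now +1
(37695/17525) = (2645/17525)   [reduce mod 17525]
reciprocity: (2645/17525) = +1·(17525/2645) since 2645 mod 4 = 1, 17525 mod 4 = 1; sign now +1
(17525/2645) = (1655/2645)   [reduce mod 2645]
reciprocity: (1655/2645) = +1·(2645/1655) since 1655 mod 4 = 3, 2645 mod 4 = 1; sign now +1
(2645/1655) = (990/1655)   [reduce mod 1655]
990 = 2^1·495; (2/1655) = +1 since 1655 mod 8 = 7, so (990/1655) = (+1)^1·(495/1655); sign now +1
reciprocity: (495/1655) = -1·(1655/495) since 495 mod 4 = 3, 1655 mod 4 = 3; sign now -1
(1655/495) = (170/495)   [reduce mod 495]
170 = 2^1·85; (2/495) = +1 since 495 mod 8 = 7, so (170/495) = (+1)^1·(85/495); sign now -1
reciprocity: (85/495) = +1·(495/85) since 85 mod 4 = 1, 495 mod 4 = 3; sign now -1
(495/85) = (70/85)   [reduce mod 85]
70 = 2^1·35; (2/85) = -1 since 85 mod 8 = 5, so (70/85) = (-1)^1·(35/85); sign now +1
reciprocity: (35/85) = +1·(85/35) since 35 mod 4 = 3, 85 mod 4 = 1; sign now +1
(85/35) = (15/35)   [reduce mod 35]
reciprocity: (15/35) = -1·(35/15) since 15 mod 4 = 3, 35 mod 4 = 3; sign now -1
(35/15) = (5/15)   [reduce mod 15]
reciprocity: (5/15) = +1·(15/5) since 5 mod 4 = 1, 15 mod 4 = 3; sign now -1
(15/5) = (0/5)   [reduce mod 5]
(0/5) = 0   [gcd(a, n) > 1]; final value = 0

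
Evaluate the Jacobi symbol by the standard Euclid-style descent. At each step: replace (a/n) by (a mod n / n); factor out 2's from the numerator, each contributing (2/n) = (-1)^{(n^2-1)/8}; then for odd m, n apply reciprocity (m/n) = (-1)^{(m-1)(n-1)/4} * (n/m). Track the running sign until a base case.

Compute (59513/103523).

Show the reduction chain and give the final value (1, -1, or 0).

-1

reciprocity: (59513/103523) = +1·(103523/59513) since 59513 mod 4 = 1, 103523 mod 4 = 3; sign now +1
(103523/59513) = (44010/59513)   [reduce mod 59513]
44010 = 2^1·22005; (2/59513) = +1 since 59513 mod 8 = 1, so (44010/59513) = (+1)^1·(22005/59513); sign now +1
reciprocity: (22005/59513) = +1·(59513/22005) since 22005 mod 4 = 1, 59513 mod 4 = 1; sign now +1
(59513/22005) = (15503/22005)   [reduce mod 22005]
reciprocity: (15503/22005) = +1·(22005/15503) since 15503 mod 4 = 3, 22005 mod 4 = 1; sign now +1
(22005/15503) = (6502/15503)   [reduce mod 15503]
6502 = 2^1·3251; (2/15503) = +1 since 15503 mod 8 = 7, so (6502/15503) = (+1)^1·(3251/15503); sign now +1
reciprocity: (3251/15503) = -1·(15503/3251) since 3251 mod 4 = 3, 15503 mod 4 = 3; sign now -1
(15503/3251) = (2499/3251)   [reduce mod 3251]
reciprocity: (2499/3251) = -1·(3251/2499) since 2499 mod 4 = 3, 3251 mod 4 = 3; sign now +1
(3251/2499) = (752/2499)   [reduce mod 2499]
752 = 2^4·47; (2/2499) = -1 since 2499 mod 8 = 3, so (752/2499) = (-1)^4·(47/2499); sign now +1
reciprocity: (47/2499) = -1·(2499/47) since 47 mod 4 = 3, 2499 mod 4 = 3; sign now -1
(2499/47) = (8/47)   [reduce mod 47]
8 = 2^3·1; (2/47) = +1 since 47 mod 8 = 7, so (8/47) = (+1)^3·(1/47); sign now -1
(1/47) = 1; final value = sign = -1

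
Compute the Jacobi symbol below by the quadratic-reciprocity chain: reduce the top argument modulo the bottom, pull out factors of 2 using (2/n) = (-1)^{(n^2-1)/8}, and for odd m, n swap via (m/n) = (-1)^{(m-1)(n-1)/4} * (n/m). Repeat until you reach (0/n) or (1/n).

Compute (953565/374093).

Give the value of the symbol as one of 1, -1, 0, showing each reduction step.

-1

(953565/374093) = (205379/374093)   [reduce mod 374093]
reciprocity: (205379/374093) = +1·(374093/205379) since 205379 mod 4 = 3, 374093 mod 4 = 1; sign now +1
(374093/205379) = (168714/205379)   [reduce mod 205379]
168714 = 2^1·84357; (2/205379) = -1 since 205379 mod 8 = 3, so (168714/205379) = (-1)^1·(84357/205379); sign now -1
reciprocity: (84357/205379) = +1·(205379/84357) since 84357 mod 4 = 1, 205379 mod 4 = 3; sign now -1
(205379/84357) = (36665/84357)   [reduce mod 84357]
reciprocity: (36665/84357) = +1·(84357/36665) since 36665 mod 4 = 1, 84357 mod 4 = 1; sign now -1
(84357/36665) = (11027/36665)   [reduce mod 36665]
reciprocity: (11027/36665) = +1·(36665/11027) since 11027 mod 4 = 3, 36665 mod 4 = 1; sign now -1
(36665/11027) = (3584/11027)   [reduce mod 11027]
3584 = 2^9·7; (2/11027) = -1 since 11027 mod 8 = 3, so (3584/11027) = (-1)^9·(7/11027); sign now +1
reciprocity: (7/11027) = -1·(11027/7) since 7 mod 4 = 3, 11027 mod 4 = 3; sign now -1
(11027/7) = (2/7)   [reduce mod 7]
2 = 2^1·1; (2/7) = +1 since 7 mod 8 = 7, so (2/7) = (+1)^1·(1/7); sign now -1
(1/7) = 1; final value = sign = -1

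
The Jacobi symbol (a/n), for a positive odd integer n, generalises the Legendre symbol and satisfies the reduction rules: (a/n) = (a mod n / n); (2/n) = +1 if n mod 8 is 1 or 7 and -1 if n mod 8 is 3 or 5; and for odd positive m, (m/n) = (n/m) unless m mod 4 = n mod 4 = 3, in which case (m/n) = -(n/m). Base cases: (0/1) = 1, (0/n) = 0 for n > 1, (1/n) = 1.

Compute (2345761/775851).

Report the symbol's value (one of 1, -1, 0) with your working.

(2345761/775851): 2345761 mod 775851 = 18208, so (2345761/775851) = (18208/775851)
factor out 2^5: 18208 = 2^5·569; with 775851 mod 8 = 3, (2/775851) = -1; sign now -1; continue with (569/775851)
flip (569/775851) -> (775851/569): both odd, 569 mod 4 = 1, 775851 mod 4 = 3, so the flip contributes +1; sign now -1
(775851/569): 775851 mod 569 = 304, so (775851/569) = (304/569)
factor out 2^4: 304 = 2^4·19; with 569 mod 8 = 1, (2/569) = +1; sign now -1; continue with (19/569)
flip (19/569) -> (569/19): both odd, 19 mod 4 = 3, 569 mod 4 = 1, so the flip contributes +1; sign now -1
(569/19): 569 mod 19 = 18, so (569/19) = (18/19)
factor out 2^1: 18 = 2^1·9; with 19 mod 8 = 3, (2/19) = -1; sign now +1; continue with (9/19)
flip (9/19) -> (19/9): both odd, 9 mod 4 = 1, 19 mod 4 = 3, so the flip contributes +1; sign now +1
(19/9): 19 mod 9 = 1, so (19/9) = (1/9)
reached (1/9) = 1, so the symbol is +1

1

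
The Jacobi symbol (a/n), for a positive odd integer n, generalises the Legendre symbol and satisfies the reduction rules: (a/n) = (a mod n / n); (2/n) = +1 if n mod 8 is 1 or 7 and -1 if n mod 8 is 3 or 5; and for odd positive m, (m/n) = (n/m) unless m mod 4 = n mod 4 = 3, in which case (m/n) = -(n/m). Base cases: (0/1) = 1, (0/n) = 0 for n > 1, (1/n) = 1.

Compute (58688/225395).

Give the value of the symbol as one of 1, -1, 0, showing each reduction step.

58688 = 2^6·917; (2/225395) = -1 since 225395 mod 8 = 3, so (58688/225395) = (-1)^6·(917/225395); sign now +1
reciprocity: (917/225395) = +1·(225395/917) since 917 mod 4 = 1, 225395 mod 4 = 3; sign now +1
(225395/917) = (730/917)   [reduce mod 917]
730 = 2^1·365; (2/917) = -1 since 917 mod 8 = 5, so (730/917) = (-1)^1·(365/917); sign now -1
reciprocity: (365/917) = +1·(917/365) since 365 mod 4 = 1, 917 mod 4 = 1; sign now -1
(917/365) = (187/365)   [reduce mod 365]
reciprocity: (187/365) = +1·(365/187) since 187 mod 4 = 3, 365 mod 4 = 1; sign now -1
(365/187) = (178/187)   [reduce mod 187]
178 = 2^1·89; (2/187) = -1 since 187 mod 8 = 3, so (178/187) = (-1)^1·(89/187); sign now +1
reciprocity: (89/187) = +1·(187/89) since 89 mod 4 = 1, 187 mod 4 = 3; sign now +1
(187/89) = (9/89)   [reduce mod 89]
reciprocity: (9/89) = +1·(89/9) since 9 mod 4 = 1, 89 mod 4 = 1; sign now +1
(89/9) = (8/9)   [reduce mod 9]
8 = 2^3·1; (2/9) = +1 since 9 mod 8 = 1, so (8/9) = (+1)^3·(1/9); sign now +1
(1/9) = 1; final value = sign = +1

1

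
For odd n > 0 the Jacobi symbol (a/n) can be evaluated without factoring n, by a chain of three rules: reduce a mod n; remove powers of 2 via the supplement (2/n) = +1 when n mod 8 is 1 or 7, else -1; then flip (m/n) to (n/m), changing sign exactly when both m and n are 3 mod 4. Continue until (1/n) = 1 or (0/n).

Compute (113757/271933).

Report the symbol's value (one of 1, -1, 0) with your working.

-1

reciprocity: (113757/271933) = +1·(271933/113757) since 113757 mod 4 = 1, 271933 mod 4 = 1; sign now +1
(271933/113757) = (44419/113757)   [reduce mod 113757]
reciprocity: (44419/113757) = +1·(113757/44419) since 44419 mod 4 = 3, 113757 mod 4 = 1; sign now +1
(113757/44419) = (24919/44419)   [reduce mod 44419]
reciprocity: (24919/44419) = -1·(44419/24919) since 24919 mod 4 = 3, 44419 mod 4 = 3; sign now -1
(44419/24919) = (19500/24919)   [reduce mod 24919]
19500 = 2^2·4875; (2/24919) = +1 since 24919 mod 8 = 7, so (19500/24919) = (+1)^2·(4875/24919); sign now -1
reciprocity: (4875/24919) = -1·(24919/4875) since 4875 mod 4 = 3, 24919 mod 4 = 3; sign now +1
(24919/4875) = (544/4875)   [reduce mod 4875]
544 = 2^5·17; (2/4875) = -1 since 4875 mod 8 = 3, so (544/4875) = (-1)^5·(17/4875); sign now -1
reciprocity: (17/4875) = +1·(4875/17) since 17 mod 4 = 1, 4875 mod 4 = 3; sign now -1
(4875/17) = (13/17)   [reduce mod 17]
reciprocity: (13/17) = +1·(17/13) since 13 mod 4 = 1, 17 mod 4 = 1; sign now -1
(17/13) = (4/13)   [reduce mod 13]
4 = 2^2·1; (2/13) = -1 since 13 mod 8 = 5, so (4/13) = (-1)^2·(1/13); sign now -1
(1/13) = 1; final value = sign = -1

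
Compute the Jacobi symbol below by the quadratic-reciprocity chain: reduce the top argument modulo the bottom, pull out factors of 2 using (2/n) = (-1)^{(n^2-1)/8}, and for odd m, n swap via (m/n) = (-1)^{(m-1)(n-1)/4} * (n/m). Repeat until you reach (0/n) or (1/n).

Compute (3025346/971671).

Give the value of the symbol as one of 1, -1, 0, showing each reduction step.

(3025346/971671) = (110333/971671)   [reduce mod 971671]
reciprocity: (110333/971671) = +1·(971671/110333) since 110333 mod 4 = 1, 971671 mod 4 = 3; sign now +1
(971671/110333) = (89007/110333)   [reduce mod 110333]
reciprocity: (89007/110333) = +1·(110333/89007) since 89007 mod 4 = 3, 110333 mod 4 = 1; sign now +1
(110333/89007) = (21326/89007)   [reduce mod 89007]
21326 = 2^1·10663; (2/89007) = +1 since 89007 mod 8 = 7, so (21326/89007) = (+1)^1·(10663/89007); sign now +1
reciprocity: (10663/89007) = -1·(89007/10663) since 10663 mod 4 = 3, 89007 mod 4 = 3; sign now -1
(89007/10663) = (3703/10663)   [reduce mod 10663]
reciprocity: (3703/10663) = -1·(10663/3703) since 3703 mod 4 = 3, 10663 mod 4 = 3; sign now +1
(10663/3703) = (3257/3703)   [reduce mod 3703]
reciprocity: (3257/3703) = +1·(3703/3257) since 3257 mod 4 = 1, 3703 mod 4 = 3; sign now +1
(3703/3257) = (446/3257)   [reduce mod 3257]
446 = 2^1·223; (2/3257) = +1 since 3257 mod 8 = 1, so (446/3257) = (+1)^1·(223/3257); sign now +1
reciprocity: (223/3257) = +1·(3257/223) since 223 mod 4 = 3, 3257 mod 4 = 1; sign now +1
(3257/223) = (135/223)   [reduce mod 223]
reciprocity: (135/223) = -1·(223/135) since 135 mod 4 = 3, 223 mod 4 = 3; sign now -1
(223/135) = (88/135)   [reduce mod 135]
88 = 2^3·11; (2/135) = +1 since 135 mod 8 = 7, so (88/135) = (+1)^3·(11/135); sign now -1
reciprocity: (11/135) = -1·(135/11) since 11 mod 4 = 3, 135 mod 4 = 3; sign now +1
(135/11) = (3/11)   [reduce mod 11]
reciprocity: (3/11) = -1·(11/3) since 3 mod 4 = 3, 11 mod 4 = 3; sign now -1
(11/3) = (2/3)   [reduce mod 3]
2 = 2^1·1; (2/3) = -1 since 3 mod 8 = 3, so (2/3) = (-1)^1·(1/3); sign now +1
(1/3) = 1; final value = sign = +1

1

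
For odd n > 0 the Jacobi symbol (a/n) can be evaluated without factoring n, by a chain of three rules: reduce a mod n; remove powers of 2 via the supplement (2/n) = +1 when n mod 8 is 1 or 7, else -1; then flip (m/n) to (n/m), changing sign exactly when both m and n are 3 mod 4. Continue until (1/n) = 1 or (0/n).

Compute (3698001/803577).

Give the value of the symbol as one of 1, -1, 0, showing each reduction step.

(3698001/803577) = (483693/803577)   [reduce mod 803577]
reciprocity: (483693/803577) = +1·(803577/483693) since 483693 mod 4 = 1, 803577 mod 4 = 1; sign now +1
(803577/483693) = (319884/483693)   [reduce mod 483693]
319884 = 2^2·79971; (2/483693) = -1 since 483693 mod 8 = 5, so (319884/483693) = (-1)^2·(79971/483693); sign now +1
reciprocity: (79971/483693) = +1·(483693/79971) since 79971 mod 4 = 3, 483693 mod 4 = 1; sign now +1
(483693/79971) = (3867/79971)   [reduce mod 79971]
reciprocity: (3867/79971) = -1·(79971/3867) since 3867 mod 4 = 3, 79971 mod 4 = 3; sign now -1
(79971/3867) = (2631/3867)   [reduce mod 3867]
reciprocity: (2631/3867) = -1·(3867/2631) since 2631 mod 4 = 3, 3867 mod 4 = 3; sign now +1
(3867/2631) = (1236/2631)   [reduce mod 2631]
1236 = 2^2·309; (2/2631) = +1 since 2631 mod 8 = 7, so (1236/2631) = (+1)^2·(309/2631); sign now +1
reciprocity: (309/2631) = +1·(2631/309) since 309 mod 4 = 1, 2631 mod 4 = 3; sign now +1
(2631/309) = (159/309)   [reduce mod 309]
reciprocity: (159/309) = +1·(309/159) since 159 mod 4 = 3, 309 mod 4 = 1; sign now +1
(309/159) = (150/159)   [reduce mod 159]
150 = 2^1·75; (2/159) = +1 since 159 mod 8 = 7, so (150/159) = (+1)^1·(75/159); sign now +1
reciprocity: (75/159) = -1·(159/75) since 75 mod 4 = 3, 159 mod 4 = 3; sign now -1
(159/75) = (9/75)   [reduce mod 75]
reciprocity: (9/75) = +1·(75/9) since 9 mod 4 = 1, 75 mod 4 = 3; sign now -1
(75/9) = (3/9)   [reduce mod 9]
reciprocity: (3/9) = +1·(9/3) since 3 mod 4 = 3, 9 mod 4 = 1; sign now -1
(9/3) = (0/3)   [reduce mod 3]
(0/3) = 0   [gcd(a, n) > 1]; final value = 0

0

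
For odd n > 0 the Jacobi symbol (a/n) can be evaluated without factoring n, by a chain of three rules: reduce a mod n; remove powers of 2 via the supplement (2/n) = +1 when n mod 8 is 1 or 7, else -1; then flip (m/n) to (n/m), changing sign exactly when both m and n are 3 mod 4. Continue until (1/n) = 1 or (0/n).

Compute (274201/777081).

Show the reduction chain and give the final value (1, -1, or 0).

reciprocity: (274201/777081) = +1·(777081/274201) since 274201 mod 4 = 1, 777081 mod 4 = 1; sign now +1
(777081/274201) = (228679/274201)   [reduce mod 274201]
reciprocity: (228679/274201) = +1·(274201/228679) since 228679 mod 4 = 3, 274201 mod 4 = 1; sign now +1
(274201/228679) = (45522/228679)   [reduce mod 228679]
45522 = 2^1·22761; (2/228679) = +1 since 228679 mod 8 = 7, so (45522/228679) = (+1)^1·(22761/228679); sign now +1
reciprocity: (22761/228679) = +1·(228679/22761) since 22761 mod 4 = 1, 228679 mod 4 = 3; sign now +1
(228679/22761) = (1069/22761)   [reduce mod 22761]
reciprocity: (1069/22761) = +1·(22761/1069) since 1069 mod 4 = 1, 22761 mod 4 = 1; sign now +1
(22761/1069) = (312/1069)   [reduce mod 1069]
312 = 2^3·39; (2/1069) = -1 since 1069 mod 8 = 5, so (312/1069) = (-1)^3·(39/1069); sign now -1
reciprocity: (39/1069) = +1·(1069/39) since 39 mod 4 = 3, 1069 mod 4 = 1; sign now -1
(1069/39) = (16/39)   [reduce mod 39]
16 = 2^4·1; (2/39) = +1 since 39 mod 8 = 7, so (16/39) = (+1)^4·(1/39); sign now -1
(1/39) = 1; final value = sign = -1

-1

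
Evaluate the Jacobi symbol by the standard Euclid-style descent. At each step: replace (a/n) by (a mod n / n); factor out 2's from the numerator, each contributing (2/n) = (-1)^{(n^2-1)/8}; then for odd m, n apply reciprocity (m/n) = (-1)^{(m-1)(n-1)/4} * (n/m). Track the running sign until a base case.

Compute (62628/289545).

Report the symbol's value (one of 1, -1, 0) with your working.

0

62628 = 2^2·15657; (2/289545) = +1 since 289545 mod 8 = 1, so (62628/289545) = (+1)^2·(15657/289545); sign now +1
reciprocity: (15657/289545) = +1·(289545/15657) since 15657 mod 4 = 1, 289545 mod 4 = 1; sign now +1
(289545/15657) = (7719/15657)   [reduce mod 15657]
reciprocity: (7719/15657) = +1·(15657/7719) since 7719 mod 4 = 3, 15657 mod 4 = 1; sign now +1
(15657/7719) = (219/7719)   [reduce mod 7719]
reciprocity: (219/7719) = -1·(7719/219) since 219 mod 4 = 3, 7719 mod 4 = 3; sign now -1
(7719/219) = (54/219)   [reduce mod 219]
54 = 2^1·27; (2/219) = -1 since 219 mod 8 = 3, so (54/219) = (-1)^1·(27/219); sign now +1
reciprocity: (27/219) = -1·(219/27) since 27 mod 4 = 3, 219 mod 4 = 3; sign now -1
(219/27) = (3/27)   [reduce mod 27]
reciprocity: (3/27) = -1·(27/3) since 3 mod 4 = 3, 27 mod 4 = 3; sign now +1
(27/3) = (0/3)   [reduce mod 3]
(0/3) = 0   [gcd(a, n) > 1]; final value = 0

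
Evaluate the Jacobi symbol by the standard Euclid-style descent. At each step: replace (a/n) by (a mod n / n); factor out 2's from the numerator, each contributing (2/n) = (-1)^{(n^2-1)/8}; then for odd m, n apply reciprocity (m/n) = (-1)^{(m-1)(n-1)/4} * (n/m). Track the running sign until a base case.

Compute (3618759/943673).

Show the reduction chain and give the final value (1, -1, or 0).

0

(3618759/943673): 3618759 mod 943673 = 787740, so (3618759/943673) = (787740/943673)
factor out 2^2: 787740 = 2^2·196935; with 943673 mod 8 = 1, (2/943673) = +1; sign now +1; continue with (196935/943673)
flip (196935/943673) -> (943673/196935): both odd, 196935 mod 4 = 3, 943673 mod 4 = 1, so the flip contributes +1; sign now +1
(943673/196935): 943673 mod 196935 = 155933, so (943673/196935) = (155933/196935)
flip (155933/196935) -> (196935/155933): both odd, 155933 mod 4 = 1, 196935 mod 4 = 3, so the flip contributes +1; sign now +1
(196935/155933): 196935 mod 155933 = 41002, so (196935/155933) = (41002/155933)
factor out 2^1: 41002 = 2^1·20501; with 155933 mod 8 = 5, (2/155933) = -1; sign now -1; continue with (20501/155933)
flip (20501/155933) -> (155933/20501): both odd, 20501 mod 4 = 1, 155933 mod 4 = 1, so the flip contributes +1; sign now -1
(155933/20501): 155933 mod 20501 = 12426, so (155933/20501) = (12426/20501)
factor out 2^1: 12426 = 2^1·6213; with 20501 mod 8 = 5, (2/20501) = -1; sign now +1; continue with (6213/20501)
flip (6213/20501) -> (20501/6213): both odd, 6213 mod 4 = 1, 20501 mod 4 = 1, so the flip contributes +1; sign now +1
(20501/6213): 20501 mod 6213 = 1862, so (20501/6213) = (1862/6213)
factor out 2^1: 1862 = 2^1·931; with 6213 mod 8 = 5, (2/6213) = -1; sign now -1; continue with (931/6213)
flip (931/6213) -> (6213/931): both odd, 931 mod 4 = 3, 6213 mod 4 = 1, so the flip contributes +1; sign now -1
(6213/931): 6213 mod 931 = 627, so (6213/931) = (627/931)
flip (627/931) -> (931/627): both odd, 627 mod 4 = 3, 931 mod 4 = 3, so the flip contributes -1; sign now +1
(931/627): 931 mod 627 = 304, so (931/627) = (304/627)
factor out 2^4: 304 = 2^4·19; with 627 mod 8 = 3, (2/627) = -1; sign now +1; continue with (19/627)
flip (19/627) -> (627/19): both odd, 19 mod 4 = 3, 627 mod 4 = 3, so the flip contributes -1; sign now -1
(627/19): 627 mod 19 = 0, so (627/19) = (0/19)
reached (0/19); gcd(a, n) > 1, so (0/19) = 0 and the symbol is 0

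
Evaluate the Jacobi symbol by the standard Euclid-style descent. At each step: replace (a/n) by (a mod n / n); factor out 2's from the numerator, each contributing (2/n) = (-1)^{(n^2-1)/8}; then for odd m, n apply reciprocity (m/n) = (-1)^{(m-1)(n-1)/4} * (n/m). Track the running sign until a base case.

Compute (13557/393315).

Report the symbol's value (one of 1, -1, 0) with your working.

0

flip (13557/393315) -> (393315/13557): both odd, 13557 mod 4 = 1, 393315 mod 4 = 3, so the flip contributes +1; sign now +1
(393315/13557): 393315 mod 13557 = 162, so (393315/13557) = (162/13557)
factor out 2^1: 162 = 2^1·81; with 13557 mod 8 = 5, (2/13557) = -1; sign now -1; continue with (81/13557)
flip (81/13557) -> (13557/81): both odd, 81 mod 4 = 1, 13557 mod 4 = 1, so the flip contributes +1; sign now -1
(13557/81): 13557 mod 81 = 30, so (13557/81) = (30/81)
factor out 2^1: 30 = 2^1·15; with 81 mod 8 = 1, (2/81) = +1; sign now -1; continue with (15/81)
flip (15/81) -> (81/15): both odd, 15 mod 4 = 3, 81 mod 4 = 1, so the flip contributes +1; sign now -1
(81/15): 81 mod 15 = 6, so (81/15) = (6/15)
factor out 2^1: 6 = 2^1·3; with 15 mod 8 = 7, (2/15) = +1; sign now -1; continue with (3/15)
flip (3/15) -> (15/3): both odd, 3 mod 4 = 3, 15 mod 4 = 3, so the flip contributes -1; sign now +1
(15/3): 15 mod 3 = 0, so (15/3) = (0/3)
reached (0/3); gcd(a, n) > 1, so (0/3) = 0 and the symbol is 0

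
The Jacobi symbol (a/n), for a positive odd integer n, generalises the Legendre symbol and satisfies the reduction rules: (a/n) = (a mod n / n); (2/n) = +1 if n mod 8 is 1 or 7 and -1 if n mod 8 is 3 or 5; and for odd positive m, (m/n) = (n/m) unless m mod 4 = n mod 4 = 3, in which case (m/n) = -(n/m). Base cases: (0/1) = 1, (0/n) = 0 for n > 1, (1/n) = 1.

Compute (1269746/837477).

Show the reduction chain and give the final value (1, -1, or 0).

(1269746/837477): 1269746 mod 837477 = 432269, so (1269746/837477) = (432269/837477)
flip (432269/837477) -> (837477/432269): both odd, 432269 mod 4 = 1, 837477 mod 4 = 1, so the flip contributes +1; sign now +1
(837477/432269): 837477 mod 432269 = 405208, so (837477/432269) = (405208/432269)
factor out 2^3: 405208 = 2^3·50651; with 432269 mod 8 = 5, (2/432269) = -1; sign now -1; continue with (50651/432269)
flip (50651/432269) -> (432269/50651): both odd, 50651 mod 4 = 3, 432269 mod 4 = 1, so the flip contributes +1; sign now -1
(432269/50651): 432269 mod 50651 = 27061, so (432269/50651) = (27061/50651)
flip (27061/50651) -> (50651/27061): both odd, 27061 mod 4 = 1, 50651 mod 4 = 3, so the flip contributes +1; sign now -1
(50651/27061): 50651 mod 27061 = 23590, so (50651/27061) = (23590/27061)
factor out 2^1: 23590 = 2^1·11795; with 27061 mod 8 = 5, (2/27061) = -1; sign now +1; continue with (11795/27061)
flip (11795/27061) -> (27061/11795): both odd, 11795 mod 4 = 3, 27061 mod 4 = 1, so the flip contributes +1; sign now +1
(27061/11795): 27061 mod 11795 = 3471, so (27061/11795) = (3471/11795)
flip (3471/11795) -> (11795/3471): both odd, 3471 mod 4 = 3, 11795 mod 4 = 3, so the flip contributes -1; sign now -1
(11795/3471): 11795 mod 3471 = 1382, so (11795/3471) = (1382/3471)
factor out 2^1: 1382 = 2^1·691; with 3471 mod 8 = 7, (2/3471) = +1; sign now -1; continue with (691/3471)
flip (691/3471) -> (3471/691): both odd, 691 mod 4 = 3, 3471 mod 4 = 3, so the flip contributes -1; sign now +1
(3471/691): 3471 mod 691 = 16, so (3471/691) = (16/691)
factor out 2^4: 16 = 2^4·1; with 691 mod 8 = 3, (2/691) = -1; sign now +1; continue with (1/691)
reached (1/691) = 1, so the symbol is +1

1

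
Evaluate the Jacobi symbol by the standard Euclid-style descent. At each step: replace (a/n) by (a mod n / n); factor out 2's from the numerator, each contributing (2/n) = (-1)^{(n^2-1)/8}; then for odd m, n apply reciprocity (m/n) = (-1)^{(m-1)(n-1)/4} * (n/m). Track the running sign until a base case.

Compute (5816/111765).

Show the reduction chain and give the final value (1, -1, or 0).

-1

5816 = 2^3·727; (2/111765) = -1 since 111765 mod 8 = 5, so (5816/111765) = (-1)^3·(727/111765); sign now -1
reciprocity: (727/111765) = +1·(111765/727) since 727 mod 4 = 3, 111765 mod 4 = 1; sign now -1
(111765/727) = (534/727)   [reduce mod 727]
534 = 2^1·267; (2/727) = +1 since 727 mod 8 = 7, so (534/727) = (+1)^1·(267/727); sign now -1
reciprocity: (267/727) = -1·(727/267) since 267 mod 4 = 3, 727 mod 4 = 3; sign now +1
(727/267) = (193/267)   [reduce mod 267]
reciprocity: (193/267) = +1·(267/193) since 193 mod 4 = 1, 267 mod 4 = 3; sign now +1
(267/193) = (74/193)   [reduce mod 193]
74 = 2^1·37; (2/193) = +1 since 193 mod 8 = 1, so (74/193) = (+1)^1·(37/193); sign now +1
reciprocity: (37/193) = +1·(193/37) since 37 mod 4 = 1, 193 mod 4 = 1; sign now +1
(193/37) = (8/37)   [reduce mod 37]
8 = 2^3·1; (2/37) = -1 since 37 mod 8 = 5, so (8/37) = (-1)^3·(1/37); sign now -1
(1/37) = 1; final value = sign = -1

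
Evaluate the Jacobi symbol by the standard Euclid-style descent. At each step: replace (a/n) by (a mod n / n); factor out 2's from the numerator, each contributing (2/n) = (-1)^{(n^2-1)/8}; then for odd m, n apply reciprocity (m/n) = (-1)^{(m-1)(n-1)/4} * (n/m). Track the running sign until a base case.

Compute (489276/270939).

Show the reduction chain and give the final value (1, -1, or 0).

0

(489276/270939) = (218337/270939)   [reduce mod 270939]
reciprocity: (218337/270939) = +1·(270939/218337) since 218337 mod 4 = 1, 270939 mod 4 = 3; sign now +1
(270939/218337) = (52602/218337)   [reduce mod 218337]
52602 = 2^1·26301; (2/218337) = +1 since 218337 mod 8 = 1, so (52602/218337) = (+1)^1·(26301/218337); sign now +1
reciprocity: (26301/218337) = +1·(218337/26301) since 26301 mod 4 = 1, 218337 mod 4 = 1; sign now +1
(218337/26301) = (7929/26301)   [reduce mod 26301]
reciprocity: (7929/26301) = +1·(26301/7929) since 7929 mod 4 = 1, 26301 mod 4 = 1; sign now +1
(26301/7929) = (2514/7929)   [reduce mod 7929]
2514 = 2^1·1257; (2/7929) = +1 since 7929 mod 8 = 1, so (2514/7929) = (+1)^1·(1257/7929); sign now +1
reciprocity: (1257/7929) = +1·(7929/1257) since 1257 mod 4 = 1, 7929 mod 4 = 1; sign now +1
(7929/1257) = (387/1257)   [reduce mod 1257]
reciprocity: (387/1257) = +1·(1257/387) since 387 mod 4 = 3, 1257 mod 4 = 1; sign now +1
(1257/387) = (96/387)   [reduce mod 387]
96 = 2^5·3; (2/387) = -1 since 387 mod 8 = 3, so (96/387) = (-1)^5·(3/387); sign now -1
reciprocity: (3/387) = -1·(387/3) since 3 mod 4 = 3, 387 mod 4 = 3; sign now +1
(387/3) = (0/3)   [reduce mod 3]
(0/3) = 0   [gcd(a, n) > 1]; final value = 0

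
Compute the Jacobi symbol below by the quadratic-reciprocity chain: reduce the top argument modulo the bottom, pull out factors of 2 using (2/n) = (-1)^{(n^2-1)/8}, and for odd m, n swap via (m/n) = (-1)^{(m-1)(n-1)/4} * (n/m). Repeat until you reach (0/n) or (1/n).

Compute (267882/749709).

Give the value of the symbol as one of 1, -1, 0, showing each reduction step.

267882 = 2^1·133941; (2/749709) = -1 since 749709 mod 8 = 5, so (267882/749709) = (-1)^1·(133941/749709); sign now -1
reciprocity: (133941/749709) = +1·(749709/133941) since 133941 mod 4 = 1, 749709 mod 4 = 1; sign now -1
(749709/133941) = (80004/133941)   [reduce mod 133941]
80004 = 2^2·20001; (2/133941) = -1 since 133941 mod 8 = 5, so (80004/133941) = (-1)^2·(20001/133941); sign now -1
reciprocity: (20001/133941) = +1·(133941/20001) since 20001 mod 4 = 1, 133941 mod 4 = 1; sign now -1
(133941/20001) = (13935/20001)   [reduce mod 20001]
reciprocity: (13935/20001) = +1·(20001/13935) since 13935 mod 4 = 3, 20001 mod 4 = 1; sign now -1
(20001/13935) = (6066/13935)   [reduce mod 13935]
6066 = 2^1·3033; (2/13935) = +1 since 13935 mod 8 = 7, so (6066/13935) = (+1)^1·(3033/13935); sign now -1
reciprocity: (3033/13935) = +1·(13935/3033) since 3033 mod 4 = 1, 13935 mod 4 = 3; sign now -1
(13935/3033) = (1803/3033)   [reduce mod 3033]
reciprocity: (1803/3033) = +1·(3033/1803) since 1803 mod 4 = 3, 3033 mod 4 = 1; sign now -1
(3033/1803) = (1230/1803)   [reduce mod 1803]
1230 = 2^1·615; (2/1803) = -1 since 1803 mod 8 = 3, so (1230/1803) = (-1)^1·(615/1803); sign now +1
reciprocity: (615/1803) = -1·(1803/615) since 615 mod 4 = 3, 1803 mod 4 = 3; sign now -1
(1803/615) = (573/615)   [reduce mod 615]
reciprocity: (573/615) = +1·(615/573) since 573 mod 4 = 1, 615 mod 4 = 3; sign now -1
(615/573) = (42/573)   [reduce mod 573]
42 = 2^1·21; (2/573) = -1 since 573 mod 8 = 5, so (42/573) = (-1)^1·(21/573); sign now +1
reciprocity: (21/573) = +1·(573/21) since 21 mod 4 = 1, 573 mod 4 = 1; sign now +1
(573/21) = (6/21)   [reduce mod 21]
6 = 2^1·3; (2/21) = -1 since 21 mod 8 = 5, so (6/21) = (-1)^1·(3/21); sign now -1
reciprocity: (3/21) = +1·(21/3) since 3 mod 4 = 3, 21 mod 4 = 1; sign now -1
(21/3) = (0/3)   [reduce mod 3]
(0/3) = 0   [gcd(a, n) > 1]; final value = 0

0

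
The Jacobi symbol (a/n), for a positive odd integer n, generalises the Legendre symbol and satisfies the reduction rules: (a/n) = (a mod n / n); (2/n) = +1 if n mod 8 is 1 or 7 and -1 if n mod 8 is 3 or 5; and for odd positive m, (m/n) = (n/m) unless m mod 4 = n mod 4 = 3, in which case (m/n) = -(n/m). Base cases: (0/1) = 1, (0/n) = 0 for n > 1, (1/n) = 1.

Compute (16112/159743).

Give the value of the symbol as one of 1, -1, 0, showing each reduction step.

factor out 2^4: 16112 = 2^4·1007; with 159743 mod 8 = 7, (2/159743) = +1; sign now +1; continue with (1007/159743)
flip (1007/159743) -> (159743/1007): both odd, 1007 mod 4 = 3, 159743 mod 4 = 3, so the flip contributes -1; sign now -1
(159743/1007): 159743 mod 1007 = 637, so (159743/1007) = (637/1007)
flip (637/1007) -> (1007/637): both odd, 637 mod 4 = 1, 1007 mod 4 = 3, so the flip contributes +1; sign now -1
(1007/637): 1007 mod 637 = 370, so (1007/637) = (370/637)
factor out 2^1: 370 = 2^1·185; with 637 mod 8 = 5, (2/637) = -1; sign now +1; continue with (185/637)
flip (185/637) -> (637/185): both odd, 185 mod 4 = 1, 637 mod 4 = 1, so the flip contributes +1; sign now +1
(637/185): 637 mod 185 = 82, so (637/185) = (82/185)
factor out 2^1: 82 = 2^1·41; with 185 mod 8 = 1, (2/185) = +1; sign now +1; continue with (41/185)
flip (41/185) -> (185/41): both odd, 41 mod 4 = 1, 185 mod 4 = 1, so the flip contributes +1; sign now +1
(185/41): 185 mod 41 = 21, so (185/41) = (21/41)
flip (21/41) -> (41/21): both odd, 21 mod 4 = 1, 41 mod 4 = 1, so the flip contributes +1; sign now +1
(41/21): 41 mod 21 = 20, so (41/21) = (20/21)
factor out 2^2: 20 = 2^2·5; with 21 mod 8 = 5, (2/21) = -1; sign now +1; continue with (5/21)
flip (5/21) -> (21/5): both odd, 5 mod 4 = 1, 21 mod 4 = 1, so the flip contributes +1; sign now +1
(21/5): 21 mod 5 = 1, so (21/5) = (1/5)
reached (1/5) = 1, so the symbol is +1

1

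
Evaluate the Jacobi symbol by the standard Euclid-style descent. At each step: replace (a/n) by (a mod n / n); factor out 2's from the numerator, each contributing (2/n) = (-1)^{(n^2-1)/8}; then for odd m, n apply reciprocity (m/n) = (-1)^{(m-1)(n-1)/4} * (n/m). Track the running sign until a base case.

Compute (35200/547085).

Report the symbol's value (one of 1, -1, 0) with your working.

0

35200 = 2^7·275; (2/547085) = -1 since 547085 mod 8 = 5, so (35200/547085) = (-1)^7·(275/547085); sign now -1
reciprocity: (275/547085) = +1·(547085/275) since 275 mod 4 = 3, 547085 mod 4 = 1; sign now -1
(547085/275) = (110/275)   [reduce mod 275]
110 = 2^1·55; (2/275) = -1 since 275 mod 8 = 3, so (110/275) = (-1)^1·(55/275); sign now +1
reciprocity: (55/275) = -1·(275/55) since 55 mod 4 = 3, 275 mod 4 = 3; sign now -1
(275/55) = (0/55)   [reduce mod 55]
(0/55) = 0   [gcd(a, n) > 1]; final value = 0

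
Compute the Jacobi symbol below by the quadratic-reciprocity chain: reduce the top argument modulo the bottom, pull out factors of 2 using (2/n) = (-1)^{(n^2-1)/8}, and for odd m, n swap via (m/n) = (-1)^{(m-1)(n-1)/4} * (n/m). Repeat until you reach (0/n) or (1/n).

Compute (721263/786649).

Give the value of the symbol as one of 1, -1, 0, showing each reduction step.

reciprocity: (721263/786649) = +1·(786649/721263) since 721263 mod 4 = 3, 786649 mod 4 = 1; sign now +1
(786649/721263) = (65386/721263)   [reduce mod 721263]
65386 = 2^1·32693; (2/721263) = +1 since 721263 mod 8 = 7, so (65386/721263) = (+1)^1·(32693/721263); sign now +1
reciprocity: (32693/721263) = +1·(721263/32693) since 32693 mod 4 = 1, 721263 mod 4 = 3; sign now +1
(721263/32693) = (2017/32693)   [reduce mod 32693]
reciprocity: (2017/32693) = +1·(32693/2017) since 2017 mod 4 = 1, 32693 mod 4 = 1; sign now +1
(32693/2017) = (421/2017)   [reduce mod 2017]
reciprocity: (421/2017) = +1·(2017/421) since 421 mod 4 = 1, 2017 mod 4 = 1; sign now +1
(2017/421) = (333/421)   [reduce mod 421]
reciprocity: (333/421) = +1·(421/333) since 333 mod 4 = 1, 421 mod 4 = 1; sign now +1
(421/333) = (88/333)   [reduce mod 333]
88 = 2^3·11; (2/333) = -1 since 333 mod 8 = 5, so (88/333) = (-1)^3·(11/333); sign now -1
reciprocity: (11/333) = +1·(333/11) since 11 mod 4 = 3, 333 mod 4 = 1; sign now -1
(333/11) = (3/11)   [reduce mod 11]
reciprocity: (3/11) = -1·(11/3) since 3 mod 4 = 3, 11 mod 4 = 3; sign now +1
(11/3) = (2/3)   [reduce mod 3]
2 = 2^1·1; (2/3) = -1 since 3 mod 8 = 3, so (2/3) = (-1)^1·(1/3); sign now -1
(1/3) = 1; final value = sign = -1

-1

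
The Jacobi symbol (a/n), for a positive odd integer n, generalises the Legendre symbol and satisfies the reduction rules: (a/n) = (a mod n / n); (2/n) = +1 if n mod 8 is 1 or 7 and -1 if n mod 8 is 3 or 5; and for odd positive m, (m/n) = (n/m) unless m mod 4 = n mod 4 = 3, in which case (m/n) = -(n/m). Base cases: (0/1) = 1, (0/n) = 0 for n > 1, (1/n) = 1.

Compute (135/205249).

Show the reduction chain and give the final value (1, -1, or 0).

flip (135/205249) -> (205249/135): both odd, 135 mod 4 = 3, 205249 mod 4 = 1, so the flip contributes +1; sign now +1
(205249/135): 205249 mod 135 = 49, so (205249/135) = (49/135)
flip (49/135) -> (135/49): both odd, 49 mod 4 = 1, 135 mod 4 = 3, so the flip contributes +1; sign now +1
(135/49): 135 mod 49 = 37, so (135/49) = (37/49)
flip (37/49) -> (49/37): both odd, 37 mod 4 = 1, 49 mod 4 = 1, so the flip contributes +1; sign now +1
(49/37): 49 mod 37 = 12, so (49/37) = (12/37)
factor out 2^2: 12 = 2^2·3; with 37 mod 8 = 5, (2/37) = -1; sign now +1; continue with (3/37)
flip (3/37) -> (37/3): both odd, 3 mod 4 = 3, 37 mod 4 = 1, so the flip contributes +1; sign now +1
(37/3): 37 mod 3 = 1, so (37/3) = (1/3)
reached (1/3) = 1, so the symbol is +1

1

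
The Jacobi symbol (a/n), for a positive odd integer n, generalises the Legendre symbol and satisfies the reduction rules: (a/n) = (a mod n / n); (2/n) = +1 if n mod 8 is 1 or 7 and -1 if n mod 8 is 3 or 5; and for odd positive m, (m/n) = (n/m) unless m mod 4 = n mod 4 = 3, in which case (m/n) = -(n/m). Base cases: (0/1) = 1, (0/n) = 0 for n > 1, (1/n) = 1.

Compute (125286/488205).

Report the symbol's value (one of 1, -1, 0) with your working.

0

125286 = 2^1·62643; (2/488205) = -1 since 488205 mod 8 = 5, so (125286/488205) = (-1)^1·(62643/488205); sign now -1
reciprocity: (62643/488205) = +1·(488205/62643) since 62643 mod 4 = 3, 488205 mod 4 = 1; sign now -1
(488205/62643) = (49704/62643)   [reduce mod 62643]
49704 = 2^3·6213; (2/62643) = -1 since 62643 mod 8 = 3, so (49704/62643) = (-1)^3·(6213/62643); sign now +1
reciprocity: (6213/62643) = +1·(62643/6213) since 6213 mod 4 = 1, 62643 mod 4 = 3; sign now +1
(62643/6213) = (513/6213)   [reduce mod 6213]
reciprocity: (513/6213) = +1·(6213/513) since 513 mod 4 = 1, 6213 mod 4 = 1; sign now +1
(6213/513) = (57/513)   [reduce mod 513]
reciprocity: (57/513) = +1·(513/57) since 57 mod 4 = 1, 513 mod 4 = 1; sign now +1
(513/57) = (0/57)   [reduce mod 57]
(0/57) = 0   [gcd(a, n) > 1]; final value = 0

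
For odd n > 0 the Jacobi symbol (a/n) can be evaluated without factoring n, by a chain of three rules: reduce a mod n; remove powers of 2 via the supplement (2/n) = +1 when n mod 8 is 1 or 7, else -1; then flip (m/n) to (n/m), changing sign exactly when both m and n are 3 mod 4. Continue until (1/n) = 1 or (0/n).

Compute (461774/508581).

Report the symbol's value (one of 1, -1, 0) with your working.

factor out 2^1: 461774 = 2^1·230887; with 508581 mod 8 = 5, (2/508581) = -1; sign now -1; continue with (230887/508581)
flip (230887/508581) -> (508581/230887): both odd, 230887 mod 4 = 3, 508581 mod 4 = 1, so the flip contributes +1; sign now -1
(508581/230887): 508581 mod 230887 = 46807, so (508581/230887) = (46807/230887)
flip (46807/230887) -> (230887/46807): both odd, 46807 mod 4 = 3, 230887 mod 4 = 3, so the flip contributes -1; sign now +1
(230887/46807): 230887 mod 46807 = 43659, so (230887/46807) = (43659/46807)
flip (43659/46807) -> (46807/43659): both odd, 43659 mod 4 = 3, 46807 mod 4 = 3, so the flip contributes -1; sign now -1
(46807/43659): 46807 mod 43659 = 3148, so (46807/43659) = (3148/43659)
factor out 2^2: 3148 = 2^2·787; with 43659 mod 8 = 3, (2/43659) = -1; sign now -1; continue with (787/43659)
flip (787/43659) -> (43659/787): both odd, 787 mod 4 = 3, 43659 mod 4 = 3, so the flip contributes -1; sign now +1
(43659/787): 43659 mod 787 = 374, so (43659/787) = (374/787)
factor out 2^1: 374 = 2^1·187; with 787 mod 8 = 3, (2/787) = -1; sign now -1; continue with (187/787)
flip (187/787) -> (787/187): both odd, 187 mod 4 = 3, 787 mod 4 = 3, so the flip contributes -1; sign now +1
(787/187): 787 mod 187 = 39, so (787/187) = (39/187)
flip (39/187) -> (187/39): both odd, 39 mod 4 = 3, 187 mod 4 = 3, so the flip contributes -1; sign now -1
(187/39): 187 mod 39 = 31, so (187/39) = (31/39)
flip (31/39) -> (39/31): both odd, 31 mod 4 = 3, 39 mod 4 = 3, so the flip contributes -1; sign now +1
(39/31): 39 mod 31 = 8, so (39/31) = (8/31)
factor out 2^3: 8 = 2^3·1; with 31 mod 8 = 7, (2/31) = +1; sign now +1; continue with (1/31)
reached (1/31) = 1, so the symbol is +1

1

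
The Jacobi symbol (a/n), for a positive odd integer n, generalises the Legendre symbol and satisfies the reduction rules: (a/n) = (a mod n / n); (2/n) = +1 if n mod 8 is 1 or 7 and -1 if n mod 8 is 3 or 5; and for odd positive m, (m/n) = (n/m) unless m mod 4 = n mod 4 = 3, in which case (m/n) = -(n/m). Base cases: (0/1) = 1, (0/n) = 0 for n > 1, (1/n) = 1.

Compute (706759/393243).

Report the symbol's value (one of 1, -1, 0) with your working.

1

(706759/393243) = (313516/393243)   [reduce mod 393243]
313516 = 2^2·78379; (2/393243) = -1 since 393243 mod 8 = 3, so (313516/393243) = (-1)^2·(78379/393243); sign now +1
reciprocity: (78379/393243) = -1·(393243/78379) since 78379 mod 4 = 3, 393243 mod 4 = 3; sign now -1
(393243/78379) = (1348/78379)   [reduce mod 78379]
1348 = 2^2·337; (2/78379) = -1 since 78379 mod 8 = 3, so (1348/78379) = (-1)^2·(337/78379); sign now -1
reciprocity: (337/78379) = +1·(78379/337) since 337 mod 4 = 1, 78379 mod 4 = 3; sign now -1
(78379/337) = (195/337)   [reduce mod 337]
reciprocity: (195/337) = +1·(337/195) since 195 mod 4 = 3, 337 mod 4 = 1; sign now -1
(337/195) = (142/195)   [reduce mod 195]
142 = 2^1·71; (2/195) = -1 since 195 mod 8 = 3, so (142/195) = (-1)^1·(71/195); sign now +1
reciprocity: (71/195) = -1·(195/71) since 71 mod 4 = 3, 195 mod 4 = 3; sign now -1
(195/71) = (53/71)   [reduce mod 71]
reciprocity: (53/71) = +1·(71/53) since 53 mod 4 = 1, 71 mod 4 = 3; sign now -1
(71/53) = (18/53)   [reduce mod 53]
18 = 2^1·9; (2/53) = -1 since 53 mod 8 = 5, so (18/53) = (-1)^1·(9/53); sign now +1
reciprocity: (9/53) = +1·(53/9) since 9 mod 4 = 1, 53 mod 4 = 1; sign now +1
(53/9) = (8/9)   [reduce mod 9]
8 = 2^3·1; (2/9) = +1 since 9 mod 8 = 1, so (8/9) = (+1)^3·(1/9); sign now +1
(1/9) = 1; final value = sign = +1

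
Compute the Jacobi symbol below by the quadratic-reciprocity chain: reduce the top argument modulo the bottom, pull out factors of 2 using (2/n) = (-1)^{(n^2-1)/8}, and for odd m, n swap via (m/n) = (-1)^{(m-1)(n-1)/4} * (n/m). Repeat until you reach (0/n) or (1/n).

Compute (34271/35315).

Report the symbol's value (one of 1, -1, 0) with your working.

-1

flip (34271/35315) -> (35315/34271): both odd, 34271 mod 4 = 3, 35315 mod 4 = 3, so the flip contributes -1; sign now -1
(35315/34271): 35315 mod 34271 = 1044, so (35315/34271) = (1044/34271)
factor out 2^2: 1044 = 2^2·261; with 34271 mod 8 = 7, (2/34271) = +1; sign now -1; continue with (261/34271)
flip (261/34271) -> (34271/261): both odd, 261 mod 4 = 1, 34271 mod 4 = 3, so the flip contributes +1; sign now -1
(34271/261): 34271 mod 261 = 80, so (34271/261) = (80/261)
factor out 2^4: 80 = 2^4·5; with 261 mod 8 = 5, (2/261) = -1; sign now -1; continue with (5/261)
flip (5/261) -> (261/5): both odd, 5 mod 4 = 1, 261 mod 4 = 1, so the flip contributes +1; sign now -1
(261/5): 261 mod 5 = 1, so (261/5) = (1/5)
reached (1/5) = 1, so the symbol is -1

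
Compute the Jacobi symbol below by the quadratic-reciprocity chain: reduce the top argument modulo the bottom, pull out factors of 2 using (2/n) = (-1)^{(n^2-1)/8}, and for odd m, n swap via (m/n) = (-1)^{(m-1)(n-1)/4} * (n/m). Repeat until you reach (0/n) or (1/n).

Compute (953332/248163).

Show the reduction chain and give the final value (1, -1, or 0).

-1

(953332/248163): 953332 mod 248163 = 208843, so (953332/248163) = (208843/248163)
flip (208843/248163) -> (248163/208843): both odd, 208843 mod 4 = 3, 248163 mod 4 = 3, so the flip contributes -1; sign now -1
(248163/208843): 248163 mod 208843 = 39320, so (248163/208843) = (39320/208843)
factor out 2^3: 39320 = 2^3·4915; with 208843 mod 8 = 3, (2/208843) = -1; sign now +1; continue with (4915/208843)
flip (4915/208843) -> (208843/4915): both odd, 4915 mod 4 = 3, 208843 mod 4 = 3, so the flip contributes -1; sign now -1
(208843/4915): 208843 mod 4915 = 2413, so (208843/4915) = (2413/4915)
flip (2413/4915) -> (4915/2413): both odd, 2413 mod 4 = 1, 4915 mod 4 = 3, so the flip contributes +1; sign now -1
(4915/2413): 4915 mod 2413 = 89, so (4915/2413) = (89/2413)
flip (89/2413) -> (2413/89): both odd, 89 mod 4 = 1, 2413 mod 4 = 1, so the flip contributes +1; sign now -1
(2413/89): 2413 mod 89 = 10, so (2413/89) = (10/89)
factor out 2^1: 10 = 2^1·5; with 89 mod 8 = 1, (2/89) = +1; sign now -1; continue with (5/89)
flip (5/89) -> (89/5): both odd, 5 mod 4 = 1, 89 mod 4 = 1, so the flip contributes +1; sign now -1
(89/5): 89 mod 5 = 4, so (89/5) = (4/5)
factor out 2^2: 4 = 2^2·1; with 5 mod 8 = 5, (2/5) = -1; sign now -1; continue with (1/5)
reached (1/5) = 1, so the symbol is -1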